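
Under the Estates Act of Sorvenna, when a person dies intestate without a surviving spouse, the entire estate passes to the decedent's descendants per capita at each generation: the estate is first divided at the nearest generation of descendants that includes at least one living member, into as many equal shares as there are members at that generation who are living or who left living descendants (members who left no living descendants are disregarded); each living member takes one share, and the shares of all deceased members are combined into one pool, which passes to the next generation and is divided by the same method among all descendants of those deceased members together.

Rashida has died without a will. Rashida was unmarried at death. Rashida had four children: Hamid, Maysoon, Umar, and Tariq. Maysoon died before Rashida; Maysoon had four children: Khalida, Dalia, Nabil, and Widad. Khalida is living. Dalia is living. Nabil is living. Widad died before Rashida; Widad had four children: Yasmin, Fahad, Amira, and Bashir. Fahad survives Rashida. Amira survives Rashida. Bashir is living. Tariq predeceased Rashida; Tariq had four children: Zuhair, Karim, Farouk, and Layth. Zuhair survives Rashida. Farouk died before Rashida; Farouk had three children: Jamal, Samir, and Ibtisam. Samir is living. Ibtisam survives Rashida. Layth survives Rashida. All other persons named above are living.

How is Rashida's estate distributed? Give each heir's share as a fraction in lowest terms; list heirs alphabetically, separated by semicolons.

Amira 1/56; Bashir 1/56; Dalia 1/16; Fahad 1/56; Hamid 1/4; Ibtisam 1/56; Jamal 1/56; Karim 1/16; Khalida 1/16; Layth 1/16; Nabil 1/16; Samir 1/56; Umar 1/4; Yasmin 1/56; Zuhair 1/16

There is no surviving spouse, so the entire estate passes to Rashida's descendants per capita at each generation.
At generation 1 (Hamid, Maysoon, Umar, Tariq) there are 4 shares of (1)/4 = 1/4 each.
Living: Hamid and Umar — each takes 1/4.
Deceased: Maysoon and Tariq. Their combined 1/2 is pooled and carried to generation 2.
At generation 2 (Khalida, Dalia, Nabil, Widad, Zuhair, Karim, Farouk, Layth) there are 8 shares of (1/2)/8 = 1/16 each.
Living: Khalida, Dalia, Nabil, Zuhair, Karim, and Layth — each takes 1/16.
Deceased: Widad and Farouk. Their combined 1/8 is pooled and carried to generation 3.
At generation 3 (Yasmin, Fahad, Amira, Bashir, Jamal, Samir, Ibtisam) there are 7 shares of (1/8)/7 = 1/56 each.
Living: Yasmin, Fahad, Amira, Bashir, Jamal, Samir, and Ibtisam — each takes 1/56.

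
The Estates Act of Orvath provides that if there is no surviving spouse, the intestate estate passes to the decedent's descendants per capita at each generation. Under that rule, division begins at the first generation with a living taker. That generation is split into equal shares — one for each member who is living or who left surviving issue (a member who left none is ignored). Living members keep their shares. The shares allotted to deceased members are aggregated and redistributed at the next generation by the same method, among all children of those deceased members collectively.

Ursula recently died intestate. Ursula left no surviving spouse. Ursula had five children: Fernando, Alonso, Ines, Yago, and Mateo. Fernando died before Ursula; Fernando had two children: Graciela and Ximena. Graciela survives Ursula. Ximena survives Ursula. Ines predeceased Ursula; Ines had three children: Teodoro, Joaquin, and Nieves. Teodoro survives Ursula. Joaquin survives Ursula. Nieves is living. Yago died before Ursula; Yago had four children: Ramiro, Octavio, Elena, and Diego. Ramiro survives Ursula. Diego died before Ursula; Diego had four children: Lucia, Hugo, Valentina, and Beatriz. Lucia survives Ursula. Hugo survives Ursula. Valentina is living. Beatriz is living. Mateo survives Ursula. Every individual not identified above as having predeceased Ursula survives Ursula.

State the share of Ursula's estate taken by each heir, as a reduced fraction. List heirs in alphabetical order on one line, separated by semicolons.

There is no surviving spouse, so the entire estate passes to Ursula's descendants per capita at each generation.
At generation 1 (Fernando, Alonso, Ines, Yago, Mateo) there are 5 shares of (1)/5 = 1/5 each.
Living: Alonso and Mateo — each takes 1/5.
Deceased: Fernando, Ines, and Yago. Their combined 3/5 is pooled and carried to generation 2.
At generation 2 (Graciela, Ximena, Teodoro, Joaquin, Nieves, Ramiro, Octavio, Elena, Diego) there are 9 shares of (3/5)/9 = 1/15 each.
Living: Graciela, Ximena, Teodoro, Joaquin, Nieves, Ramiro, Octavio, and Elena — each takes 1/15.
Deceased: Diego. That 1/15 share is carried to generation 3.
At generation 3 (Lucia, Hugo, Valentina, Beatriz) there are 4 shares of (1/15)/4 = 1/60 each.
Living: Lucia, Hugo, Valentina, and Beatriz — each takes 1/60.

Alonso 1/5; Beatriz 1/60; Elena 1/15; Graciela 1/15; Hugo 1/60; Joaquin 1/15; Lucia 1/60; Mateo 1/5; Nieves 1/15; Octavio 1/15; Ramiro 1/15; Teodoro 1/15; Valentina 1/60; Ximena 1/15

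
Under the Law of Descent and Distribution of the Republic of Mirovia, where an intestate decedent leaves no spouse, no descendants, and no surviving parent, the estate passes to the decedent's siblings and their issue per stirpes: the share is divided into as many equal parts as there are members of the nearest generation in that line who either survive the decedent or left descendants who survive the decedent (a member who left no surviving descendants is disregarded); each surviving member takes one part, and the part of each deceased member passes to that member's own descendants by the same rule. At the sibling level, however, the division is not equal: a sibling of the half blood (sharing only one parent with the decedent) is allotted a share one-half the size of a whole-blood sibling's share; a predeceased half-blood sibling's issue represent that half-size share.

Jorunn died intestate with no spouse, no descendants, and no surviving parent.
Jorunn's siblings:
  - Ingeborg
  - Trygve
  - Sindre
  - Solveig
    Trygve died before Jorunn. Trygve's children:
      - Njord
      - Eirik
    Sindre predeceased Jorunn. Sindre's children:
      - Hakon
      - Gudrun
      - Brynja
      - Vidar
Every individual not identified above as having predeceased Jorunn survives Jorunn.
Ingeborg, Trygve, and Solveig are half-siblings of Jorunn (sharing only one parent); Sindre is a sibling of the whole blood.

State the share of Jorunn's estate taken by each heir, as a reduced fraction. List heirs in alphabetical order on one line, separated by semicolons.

Brynja 1/10; Eirik 1/10; Gudrun 1/10; Hakon 1/10; Ingeborg 1/5; Njord 1/10; Solveig 1/5; Vidar 1/10

No spouse, descendants, or parent survives, so the estate passes to Jorunn's siblings per stirpes.
Half-blood siblings count for one-half the weight of whole-blood siblings at the initial division.
Dividing 1 in proportion to weights (total weight 5/2): Ingeborg (weight 1/2) → 1/5; Trygve (weight 1/2) → 1/5; Sindre (weight 1) → 2/5; Solveig (weight 1/2) → 1/5.
Ingeborg is living and takes 1/5.
Trygve predeceased; the 1/5 allotted to Trygve's branch passes to Trygve's issue by representation.
The 1/5 is divided into 2 equal shares of 1/10 among Njord, Eirik.
Njord is living and takes 1/10.
Eirik is living and takes 1/10.
Sindre predeceased; the 2/5 allotted to Sindre's branch passes to Sindre's issue by representation.
The 2/5 is divided into 4 equal shares of 1/10 among Hakon, Gudrun, Brynja, Vidar.
Hakon is living and takes 1/10.
Gudrun is living and takes 1/10.
Brynja is living and takes 1/10.
Vidar is living and takes 1/10.
Solveig is living and takes 1/5.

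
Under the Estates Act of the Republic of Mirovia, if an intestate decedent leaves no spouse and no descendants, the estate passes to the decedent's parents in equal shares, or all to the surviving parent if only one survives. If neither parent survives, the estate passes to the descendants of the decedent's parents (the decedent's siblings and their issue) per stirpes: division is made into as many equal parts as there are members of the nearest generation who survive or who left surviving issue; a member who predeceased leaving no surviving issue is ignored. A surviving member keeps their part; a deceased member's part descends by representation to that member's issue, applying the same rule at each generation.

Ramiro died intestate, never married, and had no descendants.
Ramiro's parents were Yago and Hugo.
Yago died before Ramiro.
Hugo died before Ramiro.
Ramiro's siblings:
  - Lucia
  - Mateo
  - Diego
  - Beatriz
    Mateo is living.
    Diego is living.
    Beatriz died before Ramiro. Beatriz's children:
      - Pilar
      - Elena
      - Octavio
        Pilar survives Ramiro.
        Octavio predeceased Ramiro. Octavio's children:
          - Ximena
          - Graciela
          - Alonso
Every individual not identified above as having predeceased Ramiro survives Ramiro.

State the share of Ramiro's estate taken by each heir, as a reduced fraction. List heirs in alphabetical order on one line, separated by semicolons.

Alonso 1/36; Diego 1/4; Elena 1/12; Graciela 1/36; Lucia 1/4; Mateo 1/4; Pilar 1/12; Ximena 1/36

Neither parent survives and there are no descendants, so the estate passes to Ramiro's siblings and their issue per stirpes.
The estate is divided into 4 equal shares of 1/4 among Lucia, Mateo, Diego, Beatriz.
Lucia is living and takes 1/4.
Mateo is living and takes 1/4.
Diego is living and takes 1/4.
Beatriz predeceased; the 1/4 allotted to Beatriz's branch passes to Beatriz's issue by representation.
The 1/4 is divided into 3 equal shares of 1/12 among Pilar, Elena, Octavio.
Pilar is living and takes 1/12.
Elena is living and takes 1/12.
Octavio predeceased; the 1/12 allotted to Octavio's branch passes to Octavio's issue by representation.
The 1/12 is divided into 3 equal shares of 1/36 among Ximena, Graciela, Alonso.
Ximena is living and takes 1/36.
Graciela is living and takes 1/36.
Alonso is living and takes 1/36.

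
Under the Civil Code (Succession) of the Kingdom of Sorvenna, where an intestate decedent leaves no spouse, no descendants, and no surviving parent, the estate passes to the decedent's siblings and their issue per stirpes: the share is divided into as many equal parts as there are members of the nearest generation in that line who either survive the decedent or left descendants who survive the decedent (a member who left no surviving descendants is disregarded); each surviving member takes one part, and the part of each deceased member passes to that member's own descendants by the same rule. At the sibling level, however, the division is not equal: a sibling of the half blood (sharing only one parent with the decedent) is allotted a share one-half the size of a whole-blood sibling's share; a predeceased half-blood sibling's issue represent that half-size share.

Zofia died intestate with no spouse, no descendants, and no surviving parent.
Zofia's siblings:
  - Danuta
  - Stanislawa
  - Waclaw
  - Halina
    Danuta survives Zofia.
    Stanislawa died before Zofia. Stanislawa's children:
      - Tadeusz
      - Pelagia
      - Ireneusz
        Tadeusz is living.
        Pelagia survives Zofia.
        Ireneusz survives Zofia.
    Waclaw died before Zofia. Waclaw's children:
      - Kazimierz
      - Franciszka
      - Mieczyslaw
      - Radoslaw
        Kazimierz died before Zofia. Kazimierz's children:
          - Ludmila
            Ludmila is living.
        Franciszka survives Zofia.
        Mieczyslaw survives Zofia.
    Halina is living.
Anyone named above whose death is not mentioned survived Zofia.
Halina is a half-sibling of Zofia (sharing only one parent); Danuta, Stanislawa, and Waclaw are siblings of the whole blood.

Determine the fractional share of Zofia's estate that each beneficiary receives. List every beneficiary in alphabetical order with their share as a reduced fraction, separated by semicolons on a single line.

Danuta 2/7; Franciszka 1/14; Halina 1/7; Ireneusz 2/21; Ludmila 1/14; Mieczyslaw 1/14; Pelagia 2/21; Radoslaw 1/14; Tadeusz 2/21

No spouse, descendants, or parent survives, so the estate passes to Zofia's siblings per stirpes.
Half-blood siblings count for one-half the weight of whole-blood siblings at the initial division.
Dividing 1 in proportion to weights (total weight 7/2): Danuta (weight 1) → 2/7; Stanislawa (weight 1) → 2/7; Waclaw (weight 1) → 2/7; Halina (weight 1/2) → 1/7.
Danuta is living and takes 2/7.
Stanislawa predeceased; the 2/7 allotted to Stanislawa's branch passes to Stanislawa's issue by representation.
The 2/7 is divided into 3 equal shares of 2/21 among Tadeusz, Pelagia, Ireneusz.
Tadeusz is living and takes 2/21.
Pelagia is living and takes 2/21.
Ireneusz is living and takes 2/21.
Waclaw predeceased; the 2/7 allotted to Waclaw's branch passes to Waclaw's issue by representation.
The 2/7 is divided into 4 equal shares of 1/14 among Kazimierz, Franciszka, Mieczyslaw, Radoslaw.
Kazimierz predeceased; the 1/14 allotted to Kazimierz's branch passes to Kazimierz's issue by representation.
Ludmila is the sole taker at this level and receives the full 1/14.
Franciszka is living and takes 1/14.
Mieczyslaw is living and takes 1/14.
Radoslaw is living and takes 1/14.
Halina is living and takes 1/7.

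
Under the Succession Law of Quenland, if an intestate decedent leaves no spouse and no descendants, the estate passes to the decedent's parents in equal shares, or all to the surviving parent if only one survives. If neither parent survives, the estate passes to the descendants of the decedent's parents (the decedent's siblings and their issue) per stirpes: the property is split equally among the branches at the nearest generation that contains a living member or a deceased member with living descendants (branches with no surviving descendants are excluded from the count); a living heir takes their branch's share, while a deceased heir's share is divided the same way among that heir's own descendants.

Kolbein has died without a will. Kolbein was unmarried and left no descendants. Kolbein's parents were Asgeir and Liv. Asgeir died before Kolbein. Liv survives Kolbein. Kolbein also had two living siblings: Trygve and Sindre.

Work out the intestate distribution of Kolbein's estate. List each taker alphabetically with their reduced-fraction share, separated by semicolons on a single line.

Only one parent, Liv, survives, so Liv takes the entire estate. The siblings take nothing because a surviving parent has priority.

Liv 1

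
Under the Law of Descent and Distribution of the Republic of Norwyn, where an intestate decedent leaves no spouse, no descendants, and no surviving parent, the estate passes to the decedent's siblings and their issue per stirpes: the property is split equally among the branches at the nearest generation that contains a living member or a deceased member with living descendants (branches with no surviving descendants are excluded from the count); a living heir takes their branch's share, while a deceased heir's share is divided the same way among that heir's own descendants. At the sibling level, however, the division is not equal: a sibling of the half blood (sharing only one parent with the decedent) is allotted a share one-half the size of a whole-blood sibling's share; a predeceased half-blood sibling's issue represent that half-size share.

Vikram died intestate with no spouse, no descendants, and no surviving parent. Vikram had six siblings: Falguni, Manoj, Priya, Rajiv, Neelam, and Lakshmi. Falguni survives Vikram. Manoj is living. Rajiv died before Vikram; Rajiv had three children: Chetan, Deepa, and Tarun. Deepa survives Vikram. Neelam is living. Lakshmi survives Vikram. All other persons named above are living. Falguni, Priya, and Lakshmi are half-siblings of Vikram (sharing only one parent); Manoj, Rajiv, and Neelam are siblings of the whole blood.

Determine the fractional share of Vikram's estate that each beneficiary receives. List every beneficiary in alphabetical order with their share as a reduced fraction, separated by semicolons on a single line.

Chetan 2/27; Deepa 2/27; Falguni 1/9; Lakshmi 1/9; Manoj 2/9; Neelam 2/9; Priya 1/9; Tarun 2/27

No spouse, descendants, or parent survives, so the estate passes to Vikram's siblings per stirpes.
Half-blood siblings count for one-half the weight of whole-blood siblings at the initial division.
Dividing 1 in proportion to weights (total weight 9/2): Falguni (weight 1/2) → 1/9; Manoj (weight 1) → 2/9; Priya (weight 1/2) → 1/9; Rajiv (weight 1) → 2/9; Neelam (weight 1) → 2/9; Lakshmi (weight 1/2) → 1/9.
Falguni is living and takes 1/9.
Manoj is living and takes 2/9.
Priya is living and takes 1/9.
Rajiv predeceased; the 2/9 allotted to Rajiv's branch passes to Rajiv's issue by representation.
The 2/9 is divided into 3 equal shares of 2/27 among Chetan, Deepa, Tarun.
Chetan is living and takes 2/27.
Deepa is living and takes 2/27.
Tarun is living and takes 2/27.
Neelam is living and takes 2/9.
Lakshmi is living and takes 1/9.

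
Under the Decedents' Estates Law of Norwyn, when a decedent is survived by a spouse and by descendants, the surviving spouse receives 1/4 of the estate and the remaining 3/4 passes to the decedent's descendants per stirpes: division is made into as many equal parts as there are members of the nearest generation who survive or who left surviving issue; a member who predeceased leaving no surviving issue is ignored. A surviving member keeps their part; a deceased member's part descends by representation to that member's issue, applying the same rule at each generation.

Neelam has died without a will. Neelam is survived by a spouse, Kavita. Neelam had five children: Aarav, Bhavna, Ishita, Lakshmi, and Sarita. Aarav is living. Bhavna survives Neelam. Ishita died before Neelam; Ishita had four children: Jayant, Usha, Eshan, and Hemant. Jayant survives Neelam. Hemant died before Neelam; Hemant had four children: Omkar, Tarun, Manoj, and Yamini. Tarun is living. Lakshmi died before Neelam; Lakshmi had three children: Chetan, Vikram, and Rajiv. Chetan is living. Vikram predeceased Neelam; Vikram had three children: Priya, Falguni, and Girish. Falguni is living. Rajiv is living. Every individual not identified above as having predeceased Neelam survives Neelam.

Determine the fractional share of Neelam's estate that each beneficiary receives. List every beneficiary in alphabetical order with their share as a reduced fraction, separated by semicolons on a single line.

Kavita, as surviving spouse, takes 1/4.
The remaining 3/4 passes to Neelam's descendants per stirpes.
The 3/4 is divided into 5 equal shares of 3/20 among Aarav, Bhavna, Ishita, Lakshmi, Sarita.
Aarav is living and takes 3/20.
Bhavna is living and takes 3/20.
Ishita predeceased; the 3/20 allotted to Ishita's branch passes to Ishita's issue by representation.
The 3/20 is divided into 4 equal shares of 3/80 among Jayant, Usha, Eshan, Hemant.
Jayant is living and takes 3/80.
Usha is living and takes 3/80.
Eshan is living and takes 3/80.
Hemant predeceased; the 3/80 allotted to Hemant's branch passes to Hemant's issue by representation.
The 3/80 is divided into 4 equal shares of 3/320 among Omkar, Tarun, Manoj, Yamini.
Omkar is living and takes 3/320.
Tarun is living and takes 3/320.
Manoj is living and takes 3/320.
Yamini is living and takes 3/320.
Lakshmi predeceased; the 3/20 allotted to Lakshmi's branch passes to Lakshmi's issue by representation.
The 3/20 is divided into 3 equal shares of 1/20 among Chetan, Vikram, Rajiv.
Chetan is living and takes 1/20.
Vikram predeceased; the 1/20 allotted to Vikram's branch passes to Vikram's issue by representation.
The 1/20 is divided into 3 equal shares of 1/60 among Priya, Falguni, Girish.
Priya is living and takes 1/60.
Falguni is living and takes 1/60.
Girish is living and takes 1/60.
Rajiv is living and takes 1/20.
Sarita is living and takes 3/20.

Aarav 3/20; Bhavna 3/20; Chetan 1/20; Eshan 3/80; Falguni 1/60; Girish 1/60; Jayant 3/80; Kavita 1/4; Manoj 3/320; Omkar 3/320; Priya 1/60; Rajiv 1/20; Sarita 3/20; Tarun 3/320; Usha 3/80; Yamini 3/320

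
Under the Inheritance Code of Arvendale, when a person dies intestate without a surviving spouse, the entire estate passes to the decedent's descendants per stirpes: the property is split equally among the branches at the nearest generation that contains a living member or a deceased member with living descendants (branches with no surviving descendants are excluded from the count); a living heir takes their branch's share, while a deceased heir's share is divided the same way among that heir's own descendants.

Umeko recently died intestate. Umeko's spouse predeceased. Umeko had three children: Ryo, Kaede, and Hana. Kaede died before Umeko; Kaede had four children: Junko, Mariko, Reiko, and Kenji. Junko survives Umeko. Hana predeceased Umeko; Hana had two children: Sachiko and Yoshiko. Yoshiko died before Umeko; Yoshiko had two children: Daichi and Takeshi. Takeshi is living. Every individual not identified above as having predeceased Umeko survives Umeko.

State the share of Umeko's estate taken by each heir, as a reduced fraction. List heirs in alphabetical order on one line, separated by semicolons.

There is no surviving spouse, so the entire estate passes to Umeko's descendants per stirpes.
The estate is divided into 3 equal shares of 1/3 among Ryo, Kaede, Hana.
Ryo is living and takes 1/3.
Kaede predeceased; the 1/3 allotted to Kaede's branch passes to Kaede's issue by representation.
The 1/3 is divided into 4 equal shares of 1/12 among Junko, Mariko, Reiko, Kenji.
Junko is living and takes 1/12.
Mariko is living and takes 1/12.
Reiko is living and takes 1/12.
Kenji is living and takes 1/12.
Hana predeceased; the 1/3 allotted to Hana's branch passes to Hana's issue by representation.
The 1/3 is divided into 2 equal shares of 1/6 among Sachiko, Yoshiko.
Sachiko is living and takes 1/6.
Yoshiko predeceased; the 1/6 allotted to Yoshiko's branch passes to Yoshiko's issue by representation.
The 1/6 is divided into 2 equal shares of 1/12 among Daichi, Takeshi.
Daichi is living and takes 1/12.
Takeshi is living and takes 1/12.

Daichi 1/12; Junko 1/12; Kenji 1/12; Mariko 1/12; Reiko 1/12; Ryo 1/3; Sachiko 1/6; Takeshi 1/12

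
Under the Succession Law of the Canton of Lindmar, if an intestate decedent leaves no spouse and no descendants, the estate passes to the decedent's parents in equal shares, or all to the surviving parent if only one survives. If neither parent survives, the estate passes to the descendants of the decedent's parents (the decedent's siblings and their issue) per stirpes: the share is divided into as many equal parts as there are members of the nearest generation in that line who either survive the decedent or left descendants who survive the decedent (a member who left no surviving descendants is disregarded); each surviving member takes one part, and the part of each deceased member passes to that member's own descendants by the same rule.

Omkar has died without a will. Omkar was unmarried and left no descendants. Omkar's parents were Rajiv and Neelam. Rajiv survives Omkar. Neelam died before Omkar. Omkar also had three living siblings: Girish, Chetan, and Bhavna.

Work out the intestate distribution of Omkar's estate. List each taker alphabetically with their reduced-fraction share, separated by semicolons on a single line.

Rajiv 1

Only one parent, Rajiv, survives, so Rajiv takes the entire estate. The siblings take nothing because a surviving parent has priority.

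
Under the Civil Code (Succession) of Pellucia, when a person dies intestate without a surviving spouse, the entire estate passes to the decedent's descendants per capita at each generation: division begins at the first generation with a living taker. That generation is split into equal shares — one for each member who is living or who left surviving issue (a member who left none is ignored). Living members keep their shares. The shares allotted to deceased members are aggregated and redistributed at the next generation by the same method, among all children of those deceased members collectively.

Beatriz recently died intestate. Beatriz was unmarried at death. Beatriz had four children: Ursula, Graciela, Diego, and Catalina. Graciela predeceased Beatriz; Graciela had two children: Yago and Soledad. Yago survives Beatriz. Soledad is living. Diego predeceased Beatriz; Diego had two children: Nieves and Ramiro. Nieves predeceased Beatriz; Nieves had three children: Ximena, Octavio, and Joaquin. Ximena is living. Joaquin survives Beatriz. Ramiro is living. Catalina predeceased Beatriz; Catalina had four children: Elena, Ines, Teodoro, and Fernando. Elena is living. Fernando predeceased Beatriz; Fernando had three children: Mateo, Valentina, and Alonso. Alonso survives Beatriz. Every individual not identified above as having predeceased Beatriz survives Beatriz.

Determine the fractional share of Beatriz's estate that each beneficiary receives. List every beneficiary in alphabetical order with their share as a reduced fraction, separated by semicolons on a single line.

Alonso 1/32; Elena 3/32; Ines 3/32; Joaquin 1/32; Mateo 1/32; Octavio 1/32; Ramiro 3/32; Soledad 3/32; Teodoro 3/32; Ursula 1/4; Valentina 1/32; Ximena 1/32; Yago 3/32

There is no surviving spouse, so the entire estate passes to Beatriz's descendants per capita at each generation.
At generation 1 (Ursula, Graciela, Diego, Catalina) there are 4 shares of (1)/4 = 1/4 each.
Living: Ursula — each takes 1/4.
Deceased: Graciela, Diego, and Catalina. Their combined 3/4 is pooled and carried to generation 2.
At generation 2 (Yago, Soledad, Nieves, Ramiro, Elena, Ines, Teodoro, Fernando) there are 8 shares of (3/4)/8 = 3/32 each.
Living: Yago, Soledad, Ramiro, Elena, Ines, and Teodoro — each takes 3/32.
Deceased: Nieves and Fernando. Their combined 3/16 is pooled and carried to generation 3.
At generation 3 (Ximena, Octavio, Joaquin, Mateo, Valentina, Alonso) there are 6 shares of (3/16)/6 = 1/32 each.
Living: Ximena, Octavio, Joaquin, Mateo, Valentina, and Alonso — each takes 1/32.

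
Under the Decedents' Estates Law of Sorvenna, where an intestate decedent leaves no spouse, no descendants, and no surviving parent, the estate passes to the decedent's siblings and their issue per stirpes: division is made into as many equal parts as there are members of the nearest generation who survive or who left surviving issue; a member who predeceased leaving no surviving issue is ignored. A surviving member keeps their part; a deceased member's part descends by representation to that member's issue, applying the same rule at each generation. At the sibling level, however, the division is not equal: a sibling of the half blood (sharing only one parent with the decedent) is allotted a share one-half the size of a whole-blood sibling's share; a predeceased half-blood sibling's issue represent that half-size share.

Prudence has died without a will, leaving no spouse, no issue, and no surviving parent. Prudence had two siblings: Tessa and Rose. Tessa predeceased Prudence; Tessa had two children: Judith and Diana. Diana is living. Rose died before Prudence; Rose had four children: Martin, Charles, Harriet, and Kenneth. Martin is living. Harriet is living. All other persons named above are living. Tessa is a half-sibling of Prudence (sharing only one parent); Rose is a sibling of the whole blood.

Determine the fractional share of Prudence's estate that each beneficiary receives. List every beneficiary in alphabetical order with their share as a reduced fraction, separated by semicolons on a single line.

No spouse, descendants, or parent survives, so the estate passes to Prudence's siblings per stirpes.
Half-blood siblings count for one-half the weight of whole-blood siblings at the initial division.
Dividing 1 in proportion to weights (total weight 3/2): Tessa (weight 1/2) → 1/3; Rose (weight 1) → 2/3.
Tessa predeceased; the 1/3 allotted to Tessa's branch passes to Tessa's issue by representation.
The 1/3 is divided into 2 equal shares of 1/6 among Judith, Diana.
Judith is living and takes 1/6.
Diana is living and takes 1/6.
Rose predeceased; the 2/3 allotted to Rose's branch passes to Rose's issue by representation.
The 2/3 is divided into 4 equal shares of 1/6 among Martin, Charles, Harriet, Kenneth.
Martin is living and takes 1/6.
Charles is living and takes 1/6.
Harriet is living and takes 1/6.
Kenneth is living and takes 1/6.

Charles 1/6; Diana 1/6; Harriet 1/6; Judith 1/6; Kenneth 1/6; Martin 1/6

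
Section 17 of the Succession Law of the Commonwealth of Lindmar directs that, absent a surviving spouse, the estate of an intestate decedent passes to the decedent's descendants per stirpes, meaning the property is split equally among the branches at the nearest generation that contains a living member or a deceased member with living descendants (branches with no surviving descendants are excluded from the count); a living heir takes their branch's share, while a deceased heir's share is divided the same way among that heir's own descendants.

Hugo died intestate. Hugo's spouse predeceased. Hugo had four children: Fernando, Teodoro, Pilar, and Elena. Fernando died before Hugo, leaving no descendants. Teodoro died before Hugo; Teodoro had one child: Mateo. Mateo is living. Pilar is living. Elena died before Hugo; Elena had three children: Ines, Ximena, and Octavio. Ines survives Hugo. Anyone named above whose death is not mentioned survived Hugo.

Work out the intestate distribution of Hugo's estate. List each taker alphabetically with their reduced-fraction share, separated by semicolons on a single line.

Ines 1/9; Mateo 1/3; Octavio 1/9; Pilar 1/3; Ximena 1/9

There is no surviving spouse, so the entire estate passes to Hugo's descendants per stirpes.
Fernando left no surviving issue, so that branch lapses and is disregarded.
The estate is divided into 3 equal shares of 1/3 among Teodoro, Pilar, Elena.
Teodoro predeceased; the 1/3 allotted to Teodoro's branch passes to Teodoro's issue by representation.
Mateo is the sole taker at this level and receives the full 1/3.
Pilar is living and takes 1/3.
Elena predeceased; the 1/3 allotted to Elena's branch passes to Elena's issue by representation.
The 1/3 is divided into 3 equal shares of 1/9 among Ines, Ximena, Octavio.
Ines is living and takes 1/9.
Ximena is living and takes 1/9.
Octavio is living and takes 1/9.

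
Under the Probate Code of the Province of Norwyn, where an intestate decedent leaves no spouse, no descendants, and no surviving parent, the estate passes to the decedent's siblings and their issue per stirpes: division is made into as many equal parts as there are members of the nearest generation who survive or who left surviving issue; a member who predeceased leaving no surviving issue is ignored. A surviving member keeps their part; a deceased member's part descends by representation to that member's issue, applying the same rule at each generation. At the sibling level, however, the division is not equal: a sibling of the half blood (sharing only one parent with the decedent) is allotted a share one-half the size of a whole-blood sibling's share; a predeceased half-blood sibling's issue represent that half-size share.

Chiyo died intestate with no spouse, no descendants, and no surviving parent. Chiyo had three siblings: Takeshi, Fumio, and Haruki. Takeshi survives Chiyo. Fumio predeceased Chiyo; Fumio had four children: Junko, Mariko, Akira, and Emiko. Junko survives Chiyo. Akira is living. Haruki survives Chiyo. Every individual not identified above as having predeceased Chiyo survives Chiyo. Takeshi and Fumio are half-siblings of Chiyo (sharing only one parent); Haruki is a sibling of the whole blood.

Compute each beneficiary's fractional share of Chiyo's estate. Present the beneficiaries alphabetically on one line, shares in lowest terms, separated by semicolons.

No spouse, descendants, or parent survives, so the estate passes to Chiyo's siblings per stirpes.
Half-blood siblings count for one-half the weight of whole-blood siblings at the initial division.
Dividing 1 in proportion to weights (total weight 2): Takeshi (weight 1/2) → 1/4; Fumio (weight 1/2) → 1/4; Haruki (weight 1) → 1/2.
Takeshi is living and takes 1/4.
Fumio predeceased; the 1/4 allotted to Fumio's branch passes to Fumio's issue by representation.
The 1/4 is divided into 4 equal shares of 1/16 among Junko, Mariko, Akira, Emiko.
Junko is living and takes 1/16.
Mariko is living and takes 1/16.
Akira is living and takes 1/16.
Emiko is living and takes 1/16.
Haruki is living and takes 1/2.

Akira 1/16; Emiko 1/16; Haruki 1/2; Junko 1/16; Mariko 1/16; Takeshi 1/4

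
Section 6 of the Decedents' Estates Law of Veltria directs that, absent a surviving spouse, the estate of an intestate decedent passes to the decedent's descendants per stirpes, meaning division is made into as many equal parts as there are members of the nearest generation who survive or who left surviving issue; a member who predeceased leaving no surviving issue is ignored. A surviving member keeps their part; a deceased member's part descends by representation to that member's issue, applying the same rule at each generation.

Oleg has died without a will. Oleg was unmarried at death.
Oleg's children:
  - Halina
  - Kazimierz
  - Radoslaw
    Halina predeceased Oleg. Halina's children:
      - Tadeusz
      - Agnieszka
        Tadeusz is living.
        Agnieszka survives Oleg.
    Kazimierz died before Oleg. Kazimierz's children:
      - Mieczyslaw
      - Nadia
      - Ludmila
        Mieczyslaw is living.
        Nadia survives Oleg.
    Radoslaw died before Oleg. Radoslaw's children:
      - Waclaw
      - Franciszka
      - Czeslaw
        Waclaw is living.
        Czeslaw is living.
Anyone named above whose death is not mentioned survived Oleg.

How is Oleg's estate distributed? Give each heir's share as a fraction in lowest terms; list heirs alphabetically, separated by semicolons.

Agnieszka 1/6; Czeslaw 1/9; Franciszka 1/9; Ludmila 1/9; Mieczyslaw 1/9; Nadia 1/9; Tadeusz 1/6; Waclaw 1/9

There is no surviving spouse, so the entire estate passes to Oleg's descendants per stirpes.
The estate is divided into 3 equal shares of 1/3 among Halina, Kazimierz, Radoslaw.
Halina predeceased; the 1/3 allotted to Halina's branch passes to Halina's issue by representation.
The 1/3 is divided into 2 equal shares of 1/6 among Tadeusz, Agnieszka.
Tadeusz is living and takes 1/6.
Agnieszka is living and takes 1/6.
Kazimierz predeceased; the 1/3 allotted to Kazimierz's branch passes to Kazimierz's issue by representation.
The 1/3 is divided into 3 equal shares of 1/9 among Mieczyslaw, Nadia, Ludmila.
Mieczyslaw is living and takes 1/9.
Nadia is living and takes 1/9.
Ludmila is living and takes 1/9.
Radoslaw predeceased; the 1/3 allotted to Radoslaw's branch passes to Radoslaw's issue by representation.
The 1/3 is divided into 3 equal shares of 1/9 among Waclaw, Franciszka, Czeslaw.
Waclaw is living and takes 1/9.
Franciszka is living and takes 1/9.
Czeslaw is living and takes 1/9.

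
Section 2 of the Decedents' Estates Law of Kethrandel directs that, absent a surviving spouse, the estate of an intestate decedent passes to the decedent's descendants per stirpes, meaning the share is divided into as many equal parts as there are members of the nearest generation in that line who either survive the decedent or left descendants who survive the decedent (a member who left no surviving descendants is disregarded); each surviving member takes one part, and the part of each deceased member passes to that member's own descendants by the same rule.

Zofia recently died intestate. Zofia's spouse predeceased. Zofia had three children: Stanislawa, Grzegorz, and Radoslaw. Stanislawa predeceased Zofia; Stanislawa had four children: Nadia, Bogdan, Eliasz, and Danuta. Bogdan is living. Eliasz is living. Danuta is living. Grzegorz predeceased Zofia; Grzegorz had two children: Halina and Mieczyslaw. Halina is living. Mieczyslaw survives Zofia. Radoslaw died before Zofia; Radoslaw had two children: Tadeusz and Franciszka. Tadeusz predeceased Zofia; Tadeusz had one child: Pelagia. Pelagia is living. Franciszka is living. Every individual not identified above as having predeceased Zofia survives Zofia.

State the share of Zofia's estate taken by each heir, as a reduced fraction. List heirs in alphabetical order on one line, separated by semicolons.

There is no surviving spouse, so the entire estate passes to Zofia's descendants per stirpes.
The estate is divided into 3 equal shares of 1/3 among Stanislawa, Grzegorz, Radoslaw.
Stanislawa predeceased; the 1/3 allotted to Stanislawa's branch passes to Stanislawa's issue by representation.
The 1/3 is divided into 4 equal shares of 1/12 among Nadia, Bogdan, Eliasz, Danuta.
Nadia is living and takes 1/12.
Bogdan is living and takes 1/12.
Eliasz is living and takes 1/12.
Danuta is living and takes 1/12.
Grzegorz predeceased; the 1/3 allotted to Grzegorz's branch passes to Grzegorz's issue by representation.
The 1/3 is divided into 2 equal shares of 1/6 among Halina, Mieczyslaw.
Halina is living and takes 1/6.
Mieczyslaw is living and takes 1/6.
Radoslaw predeceased; the 1/3 allotted to Radoslaw's branch passes to Radoslaw's issue by representation.
The 1/3 is divided into 2 equal shares of 1/6 among Tadeusz, Franciszka.
Tadeusz predeceased; the 1/6 allotted to Tadeusz's branch passes to Tadeusz's issue by representation.
Pelagia is the sole taker at this level and receives the full 1/6.
Franciszka is living and takes 1/6.

Bogdan 1/12; Danuta 1/12; Eliasz 1/12; Franciszka 1/6; Halina 1/6; Mieczyslaw 1/6; Nadia 1/12; Pelagia 1/6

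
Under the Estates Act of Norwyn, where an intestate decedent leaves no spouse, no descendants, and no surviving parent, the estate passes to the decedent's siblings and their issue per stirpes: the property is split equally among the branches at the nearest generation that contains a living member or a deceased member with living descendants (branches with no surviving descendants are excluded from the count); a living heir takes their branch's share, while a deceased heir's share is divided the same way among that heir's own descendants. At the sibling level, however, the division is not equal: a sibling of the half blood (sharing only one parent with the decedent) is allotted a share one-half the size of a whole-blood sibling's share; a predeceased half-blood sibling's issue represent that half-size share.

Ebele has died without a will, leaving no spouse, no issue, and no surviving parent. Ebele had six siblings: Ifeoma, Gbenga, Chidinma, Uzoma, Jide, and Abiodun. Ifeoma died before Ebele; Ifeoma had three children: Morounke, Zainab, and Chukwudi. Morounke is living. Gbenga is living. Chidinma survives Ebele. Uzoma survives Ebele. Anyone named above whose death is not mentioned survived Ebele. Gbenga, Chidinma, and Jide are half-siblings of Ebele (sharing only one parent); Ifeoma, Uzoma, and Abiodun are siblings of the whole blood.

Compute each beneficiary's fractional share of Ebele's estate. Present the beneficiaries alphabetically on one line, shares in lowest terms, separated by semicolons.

Abiodun 2/9; Chidinma 1/9; Chukwudi 2/27; Gbenga 1/9; Jide 1/9; Morounke 2/27; Uzoma 2/9; Zainab 2/27

No spouse, descendants, or parent survives, so the estate passes to Ebele's siblings per stirpes.
Half-blood siblings count for one-half the weight of whole-blood siblings at the initial division.
Dividing 1 in proportion to weights (total weight 9/2): Ifeoma (weight 1) → 2/9; Gbenga (weight 1/2) → 1/9; Chidinma (weight 1/2) → 1/9; Uzoma (weight 1) → 2/9; Jide (weight 1/2) → 1/9; Abiodun (weight 1) → 2/9.
Ifeoma predeceased; the 2/9 allotted to Ifeoma's branch passes to Ifeoma's issue by representation.
The 2/9 is divided into 3 equal shares of 2/27 among Morounke, Zainab, Chukwudi.
Morounke is living and takes 2/27.
Zainab is living and takes 2/27.
Chukwudi is living and takes 2/27.
Gbenga is living and takes 1/9.
Chidinma is living and takes 1/9.
Uzoma is living and takes 2/9.
Jide is living and takes 1/9.
Abiodun is living and takes 2/9.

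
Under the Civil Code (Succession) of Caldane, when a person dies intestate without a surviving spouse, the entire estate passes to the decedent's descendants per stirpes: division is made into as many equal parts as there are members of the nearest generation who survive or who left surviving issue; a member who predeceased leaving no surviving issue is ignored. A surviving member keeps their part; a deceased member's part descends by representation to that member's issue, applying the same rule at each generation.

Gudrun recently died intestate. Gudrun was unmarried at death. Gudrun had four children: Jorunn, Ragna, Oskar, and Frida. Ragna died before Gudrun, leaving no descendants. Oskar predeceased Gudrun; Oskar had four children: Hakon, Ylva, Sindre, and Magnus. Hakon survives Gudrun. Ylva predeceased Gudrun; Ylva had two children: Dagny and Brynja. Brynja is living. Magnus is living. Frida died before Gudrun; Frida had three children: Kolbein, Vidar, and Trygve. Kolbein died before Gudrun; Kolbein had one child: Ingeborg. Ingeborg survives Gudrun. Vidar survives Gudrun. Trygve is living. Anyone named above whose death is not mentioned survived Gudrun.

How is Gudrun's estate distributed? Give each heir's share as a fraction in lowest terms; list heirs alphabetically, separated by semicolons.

There is no surviving spouse, so the entire estate passes to Gudrun's descendants per stirpes.
Ragna left no surviving issue, so that branch lapses and is disregarded.
The estate is divided into 3 equal shares of 1/3 among Jorunn, Oskar, Frida.
Jorunn is living and takes 1/3.
Oskar predeceased; the 1/3 allotted to Oskar's branch passes to Oskar's issue by representation.
The 1/3 is divided into 4 equal shares of 1/12 among Hakon, Ylva, Sindre, Magnus.
Hakon is living and takes 1/12.
Ylva predeceased; the 1/12 allotted to Ylva's branch passes to Ylva's issue by representation.
The 1/12 is divided into 2 equal shares of 1/24 among Dagny, Brynja.
Dagny is living and takes 1/24.
Brynja is living and takes 1/24.
Sindre is living and takes 1/12.
Magnus is living and takes 1/12.
Frida predeceased; the 1/3 allotted to Frida's branch passes to Frida's issue by representation.
The 1/3 is divided into 3 equal shares of 1/9 among Kolbein, Vidar, Trygve.
Kolbein predeceased; the 1/9 allotted to Kolbein's branch passes to Kolbein's issue by representation.
Ingeborg is the sole taker at this level and receives the full 1/9.
Vidar is living and takes 1/9.
Trygve is living and takes 1/9.

Brynja 1/24; Dagny 1/24; Hakon 1/12; Ingeborg 1/9; Jorunn 1/3; Magnus 1/12; Sindre 1/12; Trygve 1/9; Vidar 1/9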